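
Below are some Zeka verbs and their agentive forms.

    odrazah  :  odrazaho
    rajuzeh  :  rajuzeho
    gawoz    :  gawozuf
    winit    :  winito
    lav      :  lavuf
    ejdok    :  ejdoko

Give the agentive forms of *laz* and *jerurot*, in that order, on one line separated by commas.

The alternation tracks the final consonant of the stem — -o when the stem ends in a voiceless consonant (*odrazah*, *rajuzeh*, *winit*, *ejdok*); -uf when the stem ends in a voiced consonant (*gawoz*, *lav*).
The final consonant of *laz* is /z/, which is voiced, so the suffix is -uf, giving *lazuf*.
Since the final consonant of *jerurot* is /t/ (voiceless), it takes -o, giving *jeruroto*.

lazuf, jeruroto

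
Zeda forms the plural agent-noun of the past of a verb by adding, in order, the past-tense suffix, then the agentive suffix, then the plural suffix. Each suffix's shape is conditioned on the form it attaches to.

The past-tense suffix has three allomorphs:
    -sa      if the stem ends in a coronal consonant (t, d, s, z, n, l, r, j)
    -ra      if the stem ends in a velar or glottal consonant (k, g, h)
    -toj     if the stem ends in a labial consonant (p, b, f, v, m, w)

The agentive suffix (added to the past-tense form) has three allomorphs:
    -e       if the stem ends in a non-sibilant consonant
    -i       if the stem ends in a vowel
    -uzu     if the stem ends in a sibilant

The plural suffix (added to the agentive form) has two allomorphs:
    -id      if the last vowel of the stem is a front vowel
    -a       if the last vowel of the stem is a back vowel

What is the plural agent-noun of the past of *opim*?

*opim*: final consonant = /m/, labial → -toj → *opimtoj*.
The past-tense form *opimtoj*: final sound = /j/, a non-sibilant consonant → -e → *opimtoje*.
The agentive form *opimtoje*: last vowel = /e/, a front vowel → -id → *opimtojeid*.

opimtojeid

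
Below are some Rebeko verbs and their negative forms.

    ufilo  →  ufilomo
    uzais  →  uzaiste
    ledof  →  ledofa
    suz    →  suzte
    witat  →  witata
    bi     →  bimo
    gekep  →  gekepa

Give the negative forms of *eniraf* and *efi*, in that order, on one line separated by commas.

The suffix is conditioned by the final sound: -te when the stem ends in a sibilant (*uzais*, *suz*); -a when the stem ends in a non-sibilant consonant (*ledof*, *witat*, *gekep*); -mo when the stem ends in a vowel (*ufilo*, *bi*).
The final sound of *eniraf* is /f/, which is a non-sibilant consonant, so the suffix is -a, giving *enirafa*.
*efi*: final sound = /i/, a vowel → -mo → *efimo*.

enirafa, efimo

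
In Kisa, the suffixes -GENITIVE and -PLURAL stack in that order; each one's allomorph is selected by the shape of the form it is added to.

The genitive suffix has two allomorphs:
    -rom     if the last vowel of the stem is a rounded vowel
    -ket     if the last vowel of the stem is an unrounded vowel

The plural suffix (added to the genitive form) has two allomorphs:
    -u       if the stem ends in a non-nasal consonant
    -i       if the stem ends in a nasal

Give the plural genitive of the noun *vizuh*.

vizuhromi

*vizuh*: last vowel = /u/, a rounded vowel → -rom → *vizuhrom*.
Since the final consonant of the genitive form *vizuhrom* is /m/ (a nasal), it takes -i, giving *vizuhromi*.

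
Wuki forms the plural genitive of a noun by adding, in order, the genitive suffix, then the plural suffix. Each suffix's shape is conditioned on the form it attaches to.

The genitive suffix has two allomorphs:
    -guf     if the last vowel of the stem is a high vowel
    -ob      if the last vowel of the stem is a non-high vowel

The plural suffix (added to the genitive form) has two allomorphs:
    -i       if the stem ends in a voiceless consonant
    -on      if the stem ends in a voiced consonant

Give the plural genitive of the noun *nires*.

niresobon

*nires* — last vowel /e/ (a non-high vowel) → -ob → *niresob*.
The genitive form *niresob* — final consonant /b/ (voiced) → -on → *niresobon*.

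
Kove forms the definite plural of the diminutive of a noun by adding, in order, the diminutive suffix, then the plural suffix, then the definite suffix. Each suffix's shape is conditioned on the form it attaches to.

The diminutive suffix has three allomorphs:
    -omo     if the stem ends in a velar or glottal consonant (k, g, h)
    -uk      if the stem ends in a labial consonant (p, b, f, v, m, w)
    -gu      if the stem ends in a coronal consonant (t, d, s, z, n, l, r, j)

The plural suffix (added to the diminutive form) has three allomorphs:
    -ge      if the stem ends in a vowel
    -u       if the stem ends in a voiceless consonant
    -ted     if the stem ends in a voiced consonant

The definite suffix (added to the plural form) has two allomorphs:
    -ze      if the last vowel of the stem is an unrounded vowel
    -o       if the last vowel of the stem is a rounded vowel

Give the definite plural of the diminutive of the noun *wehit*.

wehitgugeze

*wehit*: final consonant = /t/, coronal → -gu → *wehitgu*.
The diminutive form *wehitgu* — final sound /u/ (a vowel) → -ge → *wehitguge*.
The last vowel of the plural form *wehitguge* is /e/, which is an unrounded vowel, so the definite suffix is -ze, giving *wehitgugeze*.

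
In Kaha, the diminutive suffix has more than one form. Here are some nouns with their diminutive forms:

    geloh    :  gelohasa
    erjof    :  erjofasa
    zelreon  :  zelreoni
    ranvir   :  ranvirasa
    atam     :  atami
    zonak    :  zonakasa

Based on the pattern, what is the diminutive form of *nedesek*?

nedesekasa

The alternation tracks the final consonant of the stem — -i when the stem ends in a nasal (*zelreon*, *atam*); -asa when the stem ends in a non-nasal consonant (*geloh*, *erjof*, *ranvir*, *zonak*).
Since the final consonant of *nedesek* is /k/ (non-nasal), it takes -asa, giving *nedesekasa*.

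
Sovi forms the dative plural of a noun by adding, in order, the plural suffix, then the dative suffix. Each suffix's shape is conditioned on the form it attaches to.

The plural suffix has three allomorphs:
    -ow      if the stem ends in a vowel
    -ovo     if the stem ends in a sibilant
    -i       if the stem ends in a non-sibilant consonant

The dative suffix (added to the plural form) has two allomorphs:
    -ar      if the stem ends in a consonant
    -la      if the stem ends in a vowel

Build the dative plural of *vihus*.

vihusovola

*vihus* — final sound /s/ (a sibilant) → -ovo → *vihusovo*.
The plural form *vihusovo*: final sound = /o/, a vowel → -la → *vihusovola*.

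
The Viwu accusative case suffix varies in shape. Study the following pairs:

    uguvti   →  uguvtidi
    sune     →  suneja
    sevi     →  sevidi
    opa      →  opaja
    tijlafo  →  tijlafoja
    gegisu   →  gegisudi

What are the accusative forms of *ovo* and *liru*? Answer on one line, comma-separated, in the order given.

The alternation tracks the last vowel of the stem — -di when the last vowel of the stem is a high vowel (*uguvti*, *sevi*, *gegisu*); -ja when the last vowel of the stem is a non-high vowel (*sune*, *opa*, *tijlafo*).
*ovo*: last vowel = /o/, a non-high vowel → -ja → *ovoja*.
The last vowel of *liru* is /u/, which is a high vowel, so the suffix is -di, giving *lirudi*.

ovoja, lirudi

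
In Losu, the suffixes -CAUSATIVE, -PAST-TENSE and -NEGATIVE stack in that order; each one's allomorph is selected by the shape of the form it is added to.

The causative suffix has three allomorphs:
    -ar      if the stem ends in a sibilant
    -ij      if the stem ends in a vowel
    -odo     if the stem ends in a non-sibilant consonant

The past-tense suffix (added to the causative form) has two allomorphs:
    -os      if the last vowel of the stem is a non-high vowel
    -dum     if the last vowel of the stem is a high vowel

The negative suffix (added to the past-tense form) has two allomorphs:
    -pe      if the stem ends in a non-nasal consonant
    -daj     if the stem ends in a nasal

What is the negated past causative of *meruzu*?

meruzuijdumdaj

Since the final sound of *meruzu* is /u/ (a vowel), it takes -ij, giving *meruzuij*.
The last vowel of the causative form *meruzuij* is /i/, which is a high vowel, so the past-tense suffix is -dum, giving *meruzuijdum*.
Since the final consonant of the past-tense form *meruzuijdum* is /m/ (a nasal), it takes -daj, giving *meruzuijdumdaj*.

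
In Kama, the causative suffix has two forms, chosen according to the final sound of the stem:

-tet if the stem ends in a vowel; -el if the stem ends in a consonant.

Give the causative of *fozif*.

*fozif* — final sound /f/ (a consonant) → -el → *fozifel*.

fozifel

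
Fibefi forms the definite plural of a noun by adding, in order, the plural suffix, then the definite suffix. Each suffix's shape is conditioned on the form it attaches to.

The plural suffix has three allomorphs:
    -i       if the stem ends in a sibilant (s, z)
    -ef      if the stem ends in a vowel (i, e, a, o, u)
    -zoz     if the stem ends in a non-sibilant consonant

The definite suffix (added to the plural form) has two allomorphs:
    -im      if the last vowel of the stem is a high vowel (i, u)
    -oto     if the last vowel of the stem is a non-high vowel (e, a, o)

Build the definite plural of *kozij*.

Since the final sound of *kozij* is /j/ (a non-sibilant consonant), it takes -zoz, giving *kozijzoz*.
The plural form *kozijzoz* — last vowel /o/ (a non-high vowel) → -oto → *kozijzozoto*.

kozijzozoto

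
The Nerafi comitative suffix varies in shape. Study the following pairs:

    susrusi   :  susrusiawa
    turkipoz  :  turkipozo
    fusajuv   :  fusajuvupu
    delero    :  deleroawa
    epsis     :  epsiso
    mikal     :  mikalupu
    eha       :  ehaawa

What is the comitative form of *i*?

The suffix is conditioned by the final sound: -o when the stem ends in a sibilant (*turkipoz*, *epsis*); -upu when the stem ends in a non-sibilant consonant (*fusajuv*, *mikal*); -awa when the stem ends in a vowel (*susrusi*, *delero*, *eha*).
Since the final sound of *i* is /i/ (a vowel), it takes -awa, giving *iawa*.

iawa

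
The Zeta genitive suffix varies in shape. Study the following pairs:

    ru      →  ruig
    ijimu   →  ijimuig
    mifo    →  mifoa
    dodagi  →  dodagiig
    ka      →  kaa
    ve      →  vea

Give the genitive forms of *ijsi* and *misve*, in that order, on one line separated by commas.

ijsiig, misvea

Looking at the last vowel of each stem: -ig when the last vowel of the stem is a high vowel (*ru*, *ijimu*, *dodagi*); -a when the last vowel of the stem is a non-high vowel (*mifo*, *ka*, *ve*).
*ijsi*: last vowel = /i/, a high vowel → -ig → *ijsiig*.
*misve*: last vowel = /e/, a non-high vowel → -a → *misvea*.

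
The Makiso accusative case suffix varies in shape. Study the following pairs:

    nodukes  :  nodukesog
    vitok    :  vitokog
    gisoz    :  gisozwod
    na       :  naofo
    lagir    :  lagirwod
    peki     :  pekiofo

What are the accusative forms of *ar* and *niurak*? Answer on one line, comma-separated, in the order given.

arwod, niurakog

The pattern is voicing of the final sound: -og when the stem ends in a voiceless consonant (*nodukes*, *vitok*); -wod when the stem ends in a voiced consonant (*gisoz*, *lagir*); -ofo when the stem ends in a vowel (*na*, *peki*).
Since the final sound of *ar* is /r/ (a voiced consonant), it takes -wod, giving *arwod*.
*niurak*: final sound = /k/, a voiceless consonant → -og → *niurakog*.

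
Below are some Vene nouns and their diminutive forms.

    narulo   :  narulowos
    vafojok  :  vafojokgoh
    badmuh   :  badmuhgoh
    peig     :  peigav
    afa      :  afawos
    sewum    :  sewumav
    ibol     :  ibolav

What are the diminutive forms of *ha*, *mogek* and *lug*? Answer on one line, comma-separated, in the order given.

hawos, mogekgoh, lugav

The suffix is conditioned by the final sound: -goh when the stem ends in a voiceless consonant (*vafojok*, *badmuh*); -av when the stem ends in a voiced consonant (*peig*, *sewum*, *ibol*); -wos when the stem ends in a vowel (*narulo*, *afa*).
*ha*: final sound = /a/, a vowel → -wos → *hawos*.
Since the final sound of *mogek* is /k/ (a voiceless consonant), it takes -goh, giving *mogekgoh*.
The final sound of *lug* is /g/, which is a voiced consonant, so the suffix is -av, giving *lugav*.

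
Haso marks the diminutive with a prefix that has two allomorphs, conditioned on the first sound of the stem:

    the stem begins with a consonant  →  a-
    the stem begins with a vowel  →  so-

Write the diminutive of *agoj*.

Since the first sound of *agoj* is /a/ (a vowel), it takes so-, giving *soagoj*.

soagoj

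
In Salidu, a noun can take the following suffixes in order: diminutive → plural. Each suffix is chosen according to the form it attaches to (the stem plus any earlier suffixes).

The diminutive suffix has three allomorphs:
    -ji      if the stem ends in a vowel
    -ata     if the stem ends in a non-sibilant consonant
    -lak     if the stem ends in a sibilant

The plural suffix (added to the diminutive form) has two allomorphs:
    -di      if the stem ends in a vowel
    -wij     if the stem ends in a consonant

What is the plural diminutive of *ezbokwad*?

ezbokwadatadi

The final sound of *ezbokwad* is /d/, which is a non-sibilant consonant, so the diminutive suffix is -ata, giving *ezbokwadata*.
The final sound of the diminutive form *ezbokwadata* is /a/, which is a vowel, so the plural suffix is -di, giving *ezbokwadatadi*.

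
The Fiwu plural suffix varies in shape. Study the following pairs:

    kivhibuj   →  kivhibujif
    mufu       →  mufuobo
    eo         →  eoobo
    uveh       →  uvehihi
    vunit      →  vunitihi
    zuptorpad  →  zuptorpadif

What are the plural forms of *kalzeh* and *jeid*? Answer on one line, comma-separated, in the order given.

kalzehihi, jeidif

Looking at the final sound of each stem: -ihi when the stem ends in a voiceless consonant (*uveh*, *vunit*); -if when the stem ends in a voiced consonant (*kivhibuj*, *zuptorpad*); -obo when the stem ends in a vowel (*mufu*, *eo*).
Since the final sound of *kalzeh* is /h/ (a voiceless consonant), it takes -ihi, giving *kalzehihi*.
Since the final sound of *jeid* is /d/ (a voiced consonant), it takes -if, giving *jeidif*.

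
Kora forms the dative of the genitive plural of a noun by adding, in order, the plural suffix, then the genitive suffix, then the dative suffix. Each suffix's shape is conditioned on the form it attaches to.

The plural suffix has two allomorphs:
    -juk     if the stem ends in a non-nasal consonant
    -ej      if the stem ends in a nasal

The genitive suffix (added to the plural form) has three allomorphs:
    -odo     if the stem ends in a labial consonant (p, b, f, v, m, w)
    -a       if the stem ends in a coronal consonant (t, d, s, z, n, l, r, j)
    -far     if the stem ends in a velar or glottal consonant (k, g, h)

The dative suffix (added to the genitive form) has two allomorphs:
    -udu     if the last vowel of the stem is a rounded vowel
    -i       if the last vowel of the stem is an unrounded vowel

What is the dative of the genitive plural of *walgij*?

*walgij*: final consonant = /j/, non-nasal → -juk → *walgijjuk*.
The plural form *walgijjuk* — final consonant /k/ (velar/glottal) → -far → *walgijjukfar*.
The last vowel of the genitive form *walgijjukfar* is /a/, which is an unrounded vowel, so the dative suffix is -i, giving *walgijjukfari*.

walgijjukfari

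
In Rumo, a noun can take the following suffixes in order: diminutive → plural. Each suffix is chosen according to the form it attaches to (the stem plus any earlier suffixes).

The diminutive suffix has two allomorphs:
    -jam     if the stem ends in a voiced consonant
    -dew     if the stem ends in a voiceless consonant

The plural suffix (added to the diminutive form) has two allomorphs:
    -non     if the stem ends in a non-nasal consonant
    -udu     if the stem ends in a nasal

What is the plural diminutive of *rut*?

rutdewnon

*rut* — final consonant /t/ (voiceless) → -dew → *rutdew*.
Since the final consonant of the diminutive form *rutdew* is /w/ (non-nasal), it takes -non, giving *rutdewnon*.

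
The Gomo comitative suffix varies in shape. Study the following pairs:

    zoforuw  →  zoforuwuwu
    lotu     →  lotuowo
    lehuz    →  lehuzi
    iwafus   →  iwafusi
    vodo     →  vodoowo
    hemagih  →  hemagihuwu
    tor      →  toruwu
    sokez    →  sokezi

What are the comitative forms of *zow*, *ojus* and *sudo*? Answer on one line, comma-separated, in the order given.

The pattern is sibilance of the final sound: -i when the stem ends in a sibilant (*lehuz*, *iwafus*, *sokez*); -uwu when the stem ends in a non-sibilant consonant (*zoforuw*, *hemagih*, *tor*); -owo when the stem ends in a vowel (*lotu*, *vodo*).
*zow*: final sound = /w/, a non-sibilant consonant → -uwu → *zowuwu*.
The final sound of *ojus* is /s/, which is a sibilant, so the suffix is -i, giving *ojusi*.
The final sound of *sudo* is /o/, which is a vowel, so the suffix is -owo, giving *sudoowo*.

zowuwu, ojusi, sudoowo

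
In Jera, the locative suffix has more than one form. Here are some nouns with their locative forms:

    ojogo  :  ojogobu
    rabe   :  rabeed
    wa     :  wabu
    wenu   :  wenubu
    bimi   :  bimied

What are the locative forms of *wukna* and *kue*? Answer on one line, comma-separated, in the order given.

The alternation tracks the last vowel of the stem — -ed when the last vowel of the stem is a front vowel (*rabe*, *bimi*); -bu when the last vowel of the stem is a back vowel (*ojogo*, *wa*, *wenu*).
The last vowel of *wukna* is /a/, which is a back vowel, so the suffix is -bu, giving *wuknabu*.
*kue* — last vowel /e/ (a front vowel) → -ed → *kueed*.

wuknabu, kueed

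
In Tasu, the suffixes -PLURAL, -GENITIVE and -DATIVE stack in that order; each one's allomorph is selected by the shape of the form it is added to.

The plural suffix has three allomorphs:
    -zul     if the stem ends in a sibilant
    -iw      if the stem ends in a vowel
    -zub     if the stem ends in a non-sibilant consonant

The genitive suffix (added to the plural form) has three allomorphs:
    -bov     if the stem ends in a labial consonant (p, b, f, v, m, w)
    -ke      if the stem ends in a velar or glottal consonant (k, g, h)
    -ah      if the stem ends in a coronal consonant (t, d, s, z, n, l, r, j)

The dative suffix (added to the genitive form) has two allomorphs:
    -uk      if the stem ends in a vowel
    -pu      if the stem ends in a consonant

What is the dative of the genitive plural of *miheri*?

*miheri*: final sound = /i/, a vowel → -iw → *miheriiw*.
The plural form *miheriiw*: final consonant = /w/, labial → -bov → *miheriiwbov*.
Since the final sound of the genitive form *miheriiwbov* is /v/ (a consonant), it takes -pu, giving *miheriiwbovpu*.

miheriiwbovpu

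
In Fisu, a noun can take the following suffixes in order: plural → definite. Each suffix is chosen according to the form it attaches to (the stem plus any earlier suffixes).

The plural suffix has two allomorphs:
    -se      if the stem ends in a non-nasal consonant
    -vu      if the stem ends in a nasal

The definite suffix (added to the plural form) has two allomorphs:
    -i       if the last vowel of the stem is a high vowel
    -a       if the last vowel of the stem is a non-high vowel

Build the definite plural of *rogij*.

rogijsea

The final consonant of *rogij* is /j/, which is non-nasal, so the plural suffix is -se, giving *rogijse*.
The plural form *rogijse*: last vowel = /e/, a non-high vowel → -a → *rogijsea*.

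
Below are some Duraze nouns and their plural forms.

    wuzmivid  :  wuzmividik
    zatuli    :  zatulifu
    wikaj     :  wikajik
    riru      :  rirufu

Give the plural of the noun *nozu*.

nozufu

The alternation tracks the final sound of the stem — -ik when the stem ends in a consonant (*wuzmivid*, *wikaj*); -fu when the stem ends in a vowel (*zatuli*, *riru*).
*nozu* — final sound /u/ (a vowel) → -fu → *nozufu*.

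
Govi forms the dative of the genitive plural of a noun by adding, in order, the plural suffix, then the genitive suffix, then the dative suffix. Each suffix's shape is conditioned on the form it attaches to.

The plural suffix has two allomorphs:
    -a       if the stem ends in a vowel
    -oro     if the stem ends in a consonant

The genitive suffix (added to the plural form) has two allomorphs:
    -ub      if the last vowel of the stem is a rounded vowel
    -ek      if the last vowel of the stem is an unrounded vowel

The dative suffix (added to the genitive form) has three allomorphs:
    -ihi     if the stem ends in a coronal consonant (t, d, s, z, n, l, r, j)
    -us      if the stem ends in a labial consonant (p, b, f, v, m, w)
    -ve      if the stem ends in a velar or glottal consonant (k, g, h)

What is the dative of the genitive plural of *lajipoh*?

The final sound of *lajipoh* is /h/, which is a consonant, so the plural suffix is -oro, giving *lajipohoro*.
The last vowel of the plural form *lajipohoro* is /o/, which is a rounded vowel, so the genitive suffix is -ub, giving *lajipohoroub*.
The genitive form *lajipohoroub* — final consonant /b/ (labial) → -us → *lajipohoroubus*.

lajipohoroubus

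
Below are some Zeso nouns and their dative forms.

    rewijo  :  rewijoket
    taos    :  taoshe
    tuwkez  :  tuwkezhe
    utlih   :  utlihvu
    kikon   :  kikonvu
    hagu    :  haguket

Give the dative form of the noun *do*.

The pattern is sibilance of the final sound: -he when the stem ends in a sibilant (*taos*, *tuwkez*); -vu when the stem ends in a non-sibilant consonant (*utlih*, *kikon*); -ket when the stem ends in a vowel (*rewijo*, *hagu*).
Since the final sound of *do* is /o/ (a vowel), it takes -ket, giving *doket*.

doket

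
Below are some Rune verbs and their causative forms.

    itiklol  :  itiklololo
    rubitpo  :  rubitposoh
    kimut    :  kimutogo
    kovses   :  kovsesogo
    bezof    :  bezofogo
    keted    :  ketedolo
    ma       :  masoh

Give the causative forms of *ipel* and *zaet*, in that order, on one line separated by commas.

ipelolo, zaetogo

The alternation tracks the final sound of the stem — -ogo when the stem ends in a voiceless consonant (*kimut*, *kovses*, *bezof*); -olo when the stem ends in a voiced consonant (*itiklol*, *keted*); -soh when the stem ends in a vowel (*rubitpo*, *ma*).
The final sound of *ipel* is /l/, which is a voiced consonant, so the suffix is -olo, giving *ipelolo*.
*zaet* — final sound /t/ (a voiceless consonant) → -ogo → *zaetogo*.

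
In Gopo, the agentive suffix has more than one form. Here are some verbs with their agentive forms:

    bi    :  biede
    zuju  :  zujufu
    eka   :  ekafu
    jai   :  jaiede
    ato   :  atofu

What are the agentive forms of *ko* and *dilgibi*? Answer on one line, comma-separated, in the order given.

kofu, dilgibiede

The alternation tracks the last vowel of the stem — -ede when the last vowel of the stem is a front vowel (*bi*, *jai*); -fu when the last vowel of the stem is a back vowel (*zuju*, *eka*, *ato*).
*ko* — last vowel /o/ (a back vowel) → -fu → *kofu*.
*dilgibi* — last vowel /i/ (a front vowel) → -ede → *dilgibiede*.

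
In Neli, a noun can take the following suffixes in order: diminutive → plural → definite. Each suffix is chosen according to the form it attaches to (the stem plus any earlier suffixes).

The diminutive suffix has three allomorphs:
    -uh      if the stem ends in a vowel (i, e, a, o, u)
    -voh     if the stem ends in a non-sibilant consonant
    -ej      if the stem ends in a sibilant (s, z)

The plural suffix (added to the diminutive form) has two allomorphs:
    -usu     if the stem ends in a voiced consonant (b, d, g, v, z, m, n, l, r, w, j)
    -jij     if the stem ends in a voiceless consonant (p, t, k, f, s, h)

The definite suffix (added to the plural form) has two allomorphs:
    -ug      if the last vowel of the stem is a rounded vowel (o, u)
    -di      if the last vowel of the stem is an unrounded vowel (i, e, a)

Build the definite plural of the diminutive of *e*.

The final sound of *e* is /e/, which is a vowel, so the diminutive suffix is -uh, giving *euh*.
Since the final consonant of the diminutive form *euh* is /h/ (voiceless), it takes -jij, giving *euhjij*.
The plural form *euhjij* — last vowel /i/ (an unrounded vowel) → -di → *euhjijdi*.

euhjijdi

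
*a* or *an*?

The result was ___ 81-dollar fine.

The indefinite article is chosen by the initial *sound* of the following word, not its spelling.
The number *81* is spoken "eighty-…", beginning with /ˈeɪti/ — a vowel sound.
So the article is *an*: The result was an 81-dollar fine.

an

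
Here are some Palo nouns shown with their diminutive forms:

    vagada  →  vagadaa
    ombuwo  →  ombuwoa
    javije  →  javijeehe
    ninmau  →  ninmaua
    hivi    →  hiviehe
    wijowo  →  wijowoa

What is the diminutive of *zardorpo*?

zardorpoa

The pattern is front/back vowel harmony: -ehe when the last vowel of the stem is a front vowel (*javije*, *hivi*); -a when the last vowel of the stem is a back vowel (*vagada*, *ombuwo*, *ninmau*, *wijowo*).
*zardorpo* — last vowel /o/ (a back vowel) → -a → *zardorpoa*.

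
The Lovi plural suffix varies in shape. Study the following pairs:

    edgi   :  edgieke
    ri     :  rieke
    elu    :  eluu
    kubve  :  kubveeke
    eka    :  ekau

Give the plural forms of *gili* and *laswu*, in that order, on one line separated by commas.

The pattern is front/back vowel harmony: -eke when the last vowel of the stem is a front vowel (*edgi*, *ri*, *kubve*); -u when the last vowel of the stem is a back vowel (*elu*, *eka*).
Since the last vowel of *gili* is /i/ (a front vowel), it takes -eke, giving *gilieke*.
Since the last vowel of *laswu* is /u/ (a back vowel), it takes -u, giving *laswuu*.

gilieke, laswuu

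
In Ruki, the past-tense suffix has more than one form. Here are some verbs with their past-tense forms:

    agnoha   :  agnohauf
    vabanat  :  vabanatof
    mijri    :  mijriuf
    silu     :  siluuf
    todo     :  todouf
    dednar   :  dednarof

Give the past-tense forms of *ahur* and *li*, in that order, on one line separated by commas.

The pattern is consonant vs. vowel: -of when the stem ends in a consonant (*vabanat*, *dednar*); -uf when the stem ends in a vowel (*agnoha*, *mijri*, *silu*, *todo*).
Since the final sound of *ahur* is /r/ (a consonant), it takes -of, giving *ahurof*.
Since the final sound of *li* is /i/ (a vowel), it takes -uf, giving *liuf*.

ahurof, liuf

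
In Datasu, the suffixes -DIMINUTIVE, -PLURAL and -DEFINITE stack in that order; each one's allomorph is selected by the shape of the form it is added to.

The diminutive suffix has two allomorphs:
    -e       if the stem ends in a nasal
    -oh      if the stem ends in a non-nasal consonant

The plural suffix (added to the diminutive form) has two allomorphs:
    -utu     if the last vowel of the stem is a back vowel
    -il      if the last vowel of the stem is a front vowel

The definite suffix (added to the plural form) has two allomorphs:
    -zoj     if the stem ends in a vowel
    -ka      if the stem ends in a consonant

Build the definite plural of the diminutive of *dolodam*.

*dolodam*: final consonant = /m/, a nasal → -e → *dolodame*.
The diminutive form *dolodame*: last vowel = /e/, a front vowel → -il → *dolodameil*.
The plural form *dolodameil*: final sound = /l/, a consonant → -ka → *dolodameilka*.

dolodameilka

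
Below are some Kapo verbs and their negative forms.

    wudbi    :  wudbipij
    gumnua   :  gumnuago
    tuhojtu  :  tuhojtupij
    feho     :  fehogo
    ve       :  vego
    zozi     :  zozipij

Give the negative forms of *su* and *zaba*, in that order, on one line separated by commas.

supij, zabago

Looking at the last vowel of each stem: -pij when the last vowel of the stem is a high vowel (*wudbi*, *tuhojtu*, *zozi*); -go when the last vowel of the stem is a non-high vowel (*gumnua*, *feho*, *ve*).
Since the last vowel of *su* is /u/ (a high vowel), it takes -pij, giving *supij*.
*zaba*: last vowel = /a/, a non-high vowel → -go → *zabago*.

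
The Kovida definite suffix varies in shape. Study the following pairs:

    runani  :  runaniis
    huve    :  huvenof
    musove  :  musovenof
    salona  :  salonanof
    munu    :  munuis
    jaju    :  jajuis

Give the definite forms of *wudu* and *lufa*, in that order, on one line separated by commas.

The suffix is conditioned by the last vowel: -is when the last vowel of the stem is a high vowel (*runani*, *munu*, *jaju*); -nof when the last vowel of the stem is a non-high vowel (*huve*, *musove*, *salona*).
Since the last vowel of *wudu* is /u/ (a high vowel), it takes -is, giving *wuduis*.
The last vowel of *lufa* is /a/, which is a non-high vowel, so the suffix is -nof, giving *lufanof*.

wuduis, lufanof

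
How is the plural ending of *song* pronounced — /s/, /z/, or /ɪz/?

The stem *song* ends in a voiced non-sibilant sound.
The plural suffix surfaces as /ɪz/ after sibilants, /s/ after other voiceless consonants, and /z/ after other voiced sounds.
So the plural -s on *song* is pronounced /z/.

/z/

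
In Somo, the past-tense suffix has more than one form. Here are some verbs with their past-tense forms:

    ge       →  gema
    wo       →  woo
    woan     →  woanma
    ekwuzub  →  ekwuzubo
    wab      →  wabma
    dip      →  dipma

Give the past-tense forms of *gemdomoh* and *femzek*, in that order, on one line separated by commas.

The alternation tracks the last vowel of the stem — -o when the last vowel of the stem is a rounded vowel (*wo*, *ekwuzub*); -ma when the last vowel of the stem is an unrounded vowel (*ge*, *woan*, *wab*, *dip*).
*gemdomoh*: last vowel = /o/, a rounded vowel → -o → *gemdomoho*.
*femzek*: last vowel = /e/, an unrounded vowel → -ma → *femzekma*.

gemdomoho, femzekma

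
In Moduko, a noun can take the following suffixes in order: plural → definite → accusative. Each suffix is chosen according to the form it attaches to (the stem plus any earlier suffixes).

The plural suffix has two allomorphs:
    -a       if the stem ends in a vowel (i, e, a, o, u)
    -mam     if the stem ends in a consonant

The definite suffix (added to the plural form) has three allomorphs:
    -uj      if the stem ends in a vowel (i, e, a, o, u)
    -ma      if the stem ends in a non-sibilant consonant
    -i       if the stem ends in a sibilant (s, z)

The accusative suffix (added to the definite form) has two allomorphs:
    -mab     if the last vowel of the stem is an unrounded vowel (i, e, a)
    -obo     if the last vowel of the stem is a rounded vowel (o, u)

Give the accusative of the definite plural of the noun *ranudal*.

ranudalmammamab

*ranudal* — final sound /l/ (a consonant) → -mam → *ranudalmam*.
The plural form *ranudalmam*: final sound = /m/, a non-sibilant consonant → -ma → *ranudalmamma*.
The definite form *ranudalmamma*: last vowel = /a/, an unrounded vowel → -mab → *ranudalmammamab*.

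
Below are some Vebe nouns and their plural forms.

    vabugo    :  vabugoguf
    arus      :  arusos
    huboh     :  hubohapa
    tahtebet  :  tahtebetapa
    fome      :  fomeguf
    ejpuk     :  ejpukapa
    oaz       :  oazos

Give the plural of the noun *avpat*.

The pattern is sibilance of the final sound: -os when the stem ends in a sibilant (*arus*, *oaz*); -apa when the stem ends in a non-sibilant consonant (*huboh*, *tahtebet*, *ejpuk*); -guf when the stem ends in a vowel (*vabugo*, *fome*).
Since the final sound of *avpat* is /t/ (a non-sibilant consonant), it takes -apa, giving *avpatapa*.

avpatapa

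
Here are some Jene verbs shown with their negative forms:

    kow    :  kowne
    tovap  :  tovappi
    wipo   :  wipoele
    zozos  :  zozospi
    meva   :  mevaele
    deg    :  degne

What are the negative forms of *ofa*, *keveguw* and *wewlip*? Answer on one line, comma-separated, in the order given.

ofaele, keveguwne, wewlippi

Looking at the final sound of each stem: -pi when the stem ends in a voiceless consonant (*tovap*, *zozos*); -ne when the stem ends in a voiced consonant (*kow*, *deg*); -ele when the stem ends in a vowel (*wipo*, *meva*).
Since the final sound of *ofa* is /a/ (a vowel), it takes -ele, giving *ofaele*.
*keveguw* — final sound /w/ (a voiced consonant) → -ne → *keveguwne*.
*wewlip*: final sound = /p/, a voiceless consonant → -pi → *wewlippi*.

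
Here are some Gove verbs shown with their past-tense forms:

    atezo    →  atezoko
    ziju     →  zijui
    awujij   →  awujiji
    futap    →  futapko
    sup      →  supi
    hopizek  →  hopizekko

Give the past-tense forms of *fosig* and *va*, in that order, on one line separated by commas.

Looking at the last vowel of each stem: -i when the last vowel of the stem is a high vowel (*ziju*, *awujij*, *sup*); -ko when the last vowel of the stem is a non-high vowel (*atezo*, *futap*, *hopizek*).
*fosig* — last vowel /i/ (a high vowel) → -i → *fosigi*.
Since the last vowel of *va* is /a/ (a non-high vowel), it takes -ko, giving *vako*.

fosigi, vako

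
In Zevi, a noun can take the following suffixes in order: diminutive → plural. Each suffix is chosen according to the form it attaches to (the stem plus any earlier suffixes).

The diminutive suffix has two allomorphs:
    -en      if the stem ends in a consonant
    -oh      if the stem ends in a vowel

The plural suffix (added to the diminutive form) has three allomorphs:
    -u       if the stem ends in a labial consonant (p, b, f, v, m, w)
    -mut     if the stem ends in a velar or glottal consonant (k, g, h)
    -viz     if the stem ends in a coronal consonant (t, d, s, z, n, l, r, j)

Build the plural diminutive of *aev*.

Since the final sound of *aev* is /v/ (a consonant), it takes -en, giving *aeven*.
The diminutive form *aeven*: final consonant = /n/, coronal → -viz → *aevenviz*.

aevenviz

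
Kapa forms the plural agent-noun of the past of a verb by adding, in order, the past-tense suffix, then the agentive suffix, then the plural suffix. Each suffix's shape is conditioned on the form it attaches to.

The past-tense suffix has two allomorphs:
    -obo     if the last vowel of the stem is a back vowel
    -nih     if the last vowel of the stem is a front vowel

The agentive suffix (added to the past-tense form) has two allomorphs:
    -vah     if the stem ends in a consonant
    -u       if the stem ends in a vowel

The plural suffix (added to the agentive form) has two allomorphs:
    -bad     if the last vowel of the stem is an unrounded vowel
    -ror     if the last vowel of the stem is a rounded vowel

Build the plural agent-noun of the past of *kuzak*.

kuzakobouror

*kuzak* — last vowel /a/ (a back vowel) → -obo → *kuzakobo*.
The past-tense form *kuzakobo*: final sound = /o/, a vowel → -u → *kuzakobou*.
The agentive form *kuzakobou*: last vowel = /u/, a rounded vowel → -ror → *kuzakobouror*.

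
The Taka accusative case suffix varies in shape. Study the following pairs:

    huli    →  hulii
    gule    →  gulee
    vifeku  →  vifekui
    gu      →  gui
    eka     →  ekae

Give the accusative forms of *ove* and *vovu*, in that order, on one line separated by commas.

The alternation tracks the last vowel of the stem — -i when the last vowel of the stem is a high vowel (*huli*, *vifeku*, *gu*); -e when the last vowel of the stem is a non-high vowel (*gule*, *eka*).
The last vowel of *ove* is /e/, which is a non-high vowel, so the suffix is -e, giving *ovee*.
Since the last vowel of *vovu* is /u/ (a high vowel), it takes -i, giving *vovui*.

ovee, vovui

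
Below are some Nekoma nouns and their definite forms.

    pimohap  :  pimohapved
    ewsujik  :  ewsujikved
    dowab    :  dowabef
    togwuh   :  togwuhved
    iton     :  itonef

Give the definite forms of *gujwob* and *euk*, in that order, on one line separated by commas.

The pattern is voicing of the final consonant: -ved when the stem ends in a voiceless consonant (*pimohap*, *ewsujik*, *togwuh*); -ef when the stem ends in a voiced consonant (*dowab*, *iton*).
Since the final consonant of *gujwob* is /b/ (voiced), it takes -ef, giving *gujwobef*.
*euk*: final consonant = /k/, voiceless → -ved → *eukved*.

gujwobef, eukved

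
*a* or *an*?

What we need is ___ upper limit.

an

The indefinite article is chosen by the initial *sound* of the following word, not its spelling.
*upper* begins with the sound /ʌ/ (u pronounced /ʌ/) — a vowel sound.
So the article is *an*: What we need is an upper limit.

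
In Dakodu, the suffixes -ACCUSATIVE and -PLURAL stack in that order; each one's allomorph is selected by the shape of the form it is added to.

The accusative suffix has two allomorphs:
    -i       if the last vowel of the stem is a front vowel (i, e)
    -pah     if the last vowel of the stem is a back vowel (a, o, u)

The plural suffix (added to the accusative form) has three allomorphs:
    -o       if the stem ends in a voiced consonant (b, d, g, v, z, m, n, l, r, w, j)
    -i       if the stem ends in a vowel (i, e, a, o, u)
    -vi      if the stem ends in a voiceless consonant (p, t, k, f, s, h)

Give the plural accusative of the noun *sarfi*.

Since the last vowel of *sarfi* is /i/ (a front vowel), it takes -i, giving *sarfii*.
The final sound of the accusative form *sarfii* is /i/, which is a vowel, so the plural suffix is -i, giving *sarfiii*.

sarfiii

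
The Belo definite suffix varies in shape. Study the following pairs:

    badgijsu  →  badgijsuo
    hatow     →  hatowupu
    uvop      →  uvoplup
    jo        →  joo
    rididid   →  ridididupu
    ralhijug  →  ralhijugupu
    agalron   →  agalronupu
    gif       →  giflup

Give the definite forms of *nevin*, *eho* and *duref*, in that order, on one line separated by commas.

The alternation tracks the final sound of the stem — -lup when the stem ends in a voiceless consonant (*uvop*, *gif*); -upu when the stem ends in a voiced consonant (*hatow*, *rididid*, *ralhijug*, *agalron*); -o when the stem ends in a vowel (*badgijsu*, *jo*).
*nevin*: final sound = /n/, a voiced consonant → -upu → *nevinupu*.
Since the final sound of *eho* is /o/ (a vowel), it takes -o, giving *ehoo*.
Since the final sound of *duref* is /f/ (a voiceless consonant), it takes -lup, giving *dureflup*.

nevinupu, ehoo, dureflup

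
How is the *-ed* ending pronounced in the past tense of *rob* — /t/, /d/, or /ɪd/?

/d/

The stem *rob* ends in a voiced sound other than /d/.
The -ed suffix is realized as /ɪd/ after /t, d/; as /t/ after other voiceless consonants; and as /d/ after other voiced sounds.
So -ed on *rob* is pronounced /d/.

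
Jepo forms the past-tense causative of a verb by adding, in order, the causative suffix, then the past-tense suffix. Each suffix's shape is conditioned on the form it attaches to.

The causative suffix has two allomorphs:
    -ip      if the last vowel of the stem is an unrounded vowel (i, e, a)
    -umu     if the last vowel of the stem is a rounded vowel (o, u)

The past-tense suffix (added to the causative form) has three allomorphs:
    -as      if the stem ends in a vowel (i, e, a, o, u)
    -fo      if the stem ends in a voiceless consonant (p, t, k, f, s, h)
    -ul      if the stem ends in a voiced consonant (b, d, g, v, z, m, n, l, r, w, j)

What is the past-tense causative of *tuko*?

tukoumuas

*tuko* — last vowel /o/ (a rounded vowel) → -umu → *tukoumu*.
Since the final sound of the causative form *tukoumu* is /u/ (a vowel), it takes -as, giving *tukoumuas*.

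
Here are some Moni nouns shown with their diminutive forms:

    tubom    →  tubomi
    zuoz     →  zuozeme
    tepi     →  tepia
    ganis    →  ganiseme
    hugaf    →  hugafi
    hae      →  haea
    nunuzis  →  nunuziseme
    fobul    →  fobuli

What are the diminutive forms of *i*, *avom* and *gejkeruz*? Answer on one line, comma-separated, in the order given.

The suffix is conditioned by the final sound: -eme when the stem ends in a sibilant (*zuoz*, *ganis*, *nunuzis*); -i when the stem ends in a non-sibilant consonant (*tubom*, *hugaf*, *fobul*); -a when the stem ends in a vowel (*tepi*, *hae*).
Since the final sound of *i* is /i/ (a vowel), it takes -a, giving *ia*.
Since the final sound of *avom* is /m/ (a non-sibilant consonant), it takes -i, giving *avomi*.
*gejkeruz* — final sound /z/ (a sibilant) → -eme → *gejkeruzeme*.

ia, avomi, gejkeruzeme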